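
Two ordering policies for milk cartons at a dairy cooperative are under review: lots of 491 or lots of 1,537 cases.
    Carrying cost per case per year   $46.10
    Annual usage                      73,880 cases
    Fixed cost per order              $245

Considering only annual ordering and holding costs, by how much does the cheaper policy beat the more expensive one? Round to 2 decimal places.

$977.89

Annual cost at Q: ordering D·S/Q plus holding Q·H/2.
TC(491) = (73,880/491)×245 + (491/2)×46.1 = $48,182.32
TC(1,537) = (73,880/1,537)×245 + (1,537/2)×46.1 = $47,204.43
Cheaper: Q = 1,537.  Difference = $977.89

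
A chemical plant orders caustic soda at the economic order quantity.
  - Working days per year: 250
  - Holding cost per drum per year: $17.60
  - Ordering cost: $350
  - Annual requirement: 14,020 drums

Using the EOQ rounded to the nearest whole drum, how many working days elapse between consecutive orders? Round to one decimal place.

13.3 days

Optimal lot size Q* = (2 × 14,020 × $350 / $17.6)^½ ≈ 746.74 → Q = 747 drums
T = Q/D × 250 days = 747/14,020 × 250 = 13.320 days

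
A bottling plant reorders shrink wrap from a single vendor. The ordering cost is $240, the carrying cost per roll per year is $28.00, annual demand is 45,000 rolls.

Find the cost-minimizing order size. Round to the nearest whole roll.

878 rolls

EOQ = √(2DS/H) = √(2 × 45,000 × 240 / 28)
    = √(771,428.57) ≈ 878.31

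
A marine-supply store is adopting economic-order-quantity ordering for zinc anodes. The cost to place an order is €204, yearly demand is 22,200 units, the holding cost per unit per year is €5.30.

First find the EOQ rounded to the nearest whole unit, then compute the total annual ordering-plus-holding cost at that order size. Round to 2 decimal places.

Q* = √(2·D·S / H) = √(2·22,200·204 / 5.3) = √1,708,981.1 ≈ 1,307.28 → Q = 1,307 units
Ordering: D/Q × S = 22,200/1,307 × €204 = €3,465.03
Holding:  Q/2 × H = 1,307/2 × €5.3 = €3,463.55
Total = €3,465.03 + €3,463.55 = €6,928.58

€6,928.58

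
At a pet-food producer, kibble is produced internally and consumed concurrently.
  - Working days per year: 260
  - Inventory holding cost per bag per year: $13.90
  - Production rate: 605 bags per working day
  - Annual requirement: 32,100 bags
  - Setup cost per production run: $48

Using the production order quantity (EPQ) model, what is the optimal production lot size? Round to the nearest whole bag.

Daily demand d = 32,100/260 = 123.462; p = 605; 1 − d/p = 0.79593
EPQ = √(2DS / (H(1 − d/p)))
    = √(2 × 32,100 × 48 / (13.9 × 0.79593)) ≈ 527.77

528 bags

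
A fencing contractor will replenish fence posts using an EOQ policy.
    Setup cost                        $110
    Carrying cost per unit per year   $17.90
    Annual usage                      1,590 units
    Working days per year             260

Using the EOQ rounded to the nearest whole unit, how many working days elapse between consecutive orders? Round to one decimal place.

EOQ = √(2DS/H) = √(2 × 1,590 × 110 / 17.9)
    = √(19,541.90) ≈ 139.79 → Q = 140 units
Days between orders = 260 / (D/Q) = 260 / 11.357 ≈ 22.893

22.9 days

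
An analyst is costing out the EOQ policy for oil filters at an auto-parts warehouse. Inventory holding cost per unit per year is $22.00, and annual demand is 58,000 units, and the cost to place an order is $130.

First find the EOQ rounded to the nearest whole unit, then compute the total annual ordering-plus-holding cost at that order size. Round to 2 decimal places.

EOQ = √(2DS/H) = √(2 × 58,000 × 130 / 22)
    = √(685,454.55) ≈ 827.92 → Q = 828 units
Annual ordering cost = (D/Q)·S = (58,000/828) × 130 = $9,106.28
Annual holding cost  = (Q/2)·H = (828/2) × 22 = $9,108.00
Total = $9,106.28 + $9,108.00 = $18,214.28

$18,214.28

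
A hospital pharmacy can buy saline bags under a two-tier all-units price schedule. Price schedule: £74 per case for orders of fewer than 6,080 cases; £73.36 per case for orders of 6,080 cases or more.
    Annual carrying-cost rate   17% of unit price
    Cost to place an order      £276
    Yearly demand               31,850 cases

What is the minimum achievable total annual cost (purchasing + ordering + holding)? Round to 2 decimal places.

H₁ = 17%×£74 = £12.5800;  H₂ = 17%×£73.36 = £12.4712
EOQ₁ = √(2×31,850×276/12.5800) = 1,182.18  (< 6,080, feasible at tier 1)
EOQ₂ = √(2×31,850×276/12.4712) = 1,187.33  (< 6,080 → use Q = 6,080 at tier-2 price)
TC(tier 1 (EOQ₁), Q≈1,182.2) = £2,371,771.84
TC(tier 2, Q≈6,080.0) = £2,375,874.27
Minimum at tier 1 (EOQ₁): £2,371,771.84

£2,371,771.84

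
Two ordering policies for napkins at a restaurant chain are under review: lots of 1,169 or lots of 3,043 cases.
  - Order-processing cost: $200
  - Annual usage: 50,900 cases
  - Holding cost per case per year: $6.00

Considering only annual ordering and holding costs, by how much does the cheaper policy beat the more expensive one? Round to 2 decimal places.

For each Q, cost = (D/Q)·S + (Q/2)·H.
TC(1,169) = (50,900/1,169)×200 + (1,169/2)×6 = $12,215.30
TC(3,043) = (50,900/3,043)×200 + (3,043/2)×6 = $12,474.38
Lots of 1,169 are cheaper by $259.09.

$259.09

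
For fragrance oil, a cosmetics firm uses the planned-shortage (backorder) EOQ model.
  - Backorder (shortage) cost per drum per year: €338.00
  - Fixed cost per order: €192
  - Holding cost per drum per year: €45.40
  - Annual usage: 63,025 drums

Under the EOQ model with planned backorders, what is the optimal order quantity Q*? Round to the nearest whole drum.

778 drums

Basic EOQ = √(2·63,025·192/45.4) = 730.120
Backorder adjustment √((H+b)/b) = √((45.4+338)/338) = 1.0650
Q* = 730.120 × 1.0650 ≈ 777.61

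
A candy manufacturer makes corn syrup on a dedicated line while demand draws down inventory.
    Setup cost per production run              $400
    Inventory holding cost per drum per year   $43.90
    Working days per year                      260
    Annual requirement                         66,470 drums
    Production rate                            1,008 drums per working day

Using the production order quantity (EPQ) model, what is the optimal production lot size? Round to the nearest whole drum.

1,274 drums

d = 66,470/260 = 255.6538 drums/day;  effective holding cost H(1 − d/p) = 43.9·(1 − 255.6538/1008) = 32.76587
Q* = √(2DS / H_eff) = √(2·66,470·400 / 32.76587) ≈ 1,273.93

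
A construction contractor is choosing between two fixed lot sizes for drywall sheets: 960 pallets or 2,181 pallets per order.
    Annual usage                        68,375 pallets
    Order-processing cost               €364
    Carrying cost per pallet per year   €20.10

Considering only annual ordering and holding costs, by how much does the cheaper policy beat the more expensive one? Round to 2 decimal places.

€2,242.96

For each Q, cost = (D/Q)·S + (Q/2)·H.
TC(960) = (68,375/960)×364 + (960/2)×20.1 = €35,573.52
TC(2,181) = (68,375/2,181)×364 + (2,181/2)×20.1 = €33,330.56
|ΔTC| = |€35,573.52 − €33,330.56| = €2,242.96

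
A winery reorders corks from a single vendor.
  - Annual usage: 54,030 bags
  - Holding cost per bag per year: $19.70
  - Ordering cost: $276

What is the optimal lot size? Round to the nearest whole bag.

EOQ = √(2DS/H) = √(2 × 54,030 × 276 / 19.7)
    = √(1,513,937.06) ≈ 1,230.42

1,230 bags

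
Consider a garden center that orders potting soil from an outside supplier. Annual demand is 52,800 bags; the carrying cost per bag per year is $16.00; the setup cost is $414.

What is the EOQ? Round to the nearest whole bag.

EOQ = √(2DS/H) = √(2 × 52,800 × 414 / 16)
    = √(2,732,400.00) ≈ 1,653.00

1,653 bags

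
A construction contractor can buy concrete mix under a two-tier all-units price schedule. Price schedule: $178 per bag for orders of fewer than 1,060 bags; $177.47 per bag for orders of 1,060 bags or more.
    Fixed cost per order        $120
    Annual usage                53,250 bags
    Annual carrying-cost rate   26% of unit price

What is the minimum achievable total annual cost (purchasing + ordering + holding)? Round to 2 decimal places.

H₁ = 26%×$178 = $46.2800;  H₂ = 26%×$177.47 = $46.1422
EOQ₁ = √(2×53,250×120/46.2800) = 525.50  (< 1,060, feasible at tier 1)
EOQ₂ = √(2×53,250×120/46.1422) = 526.28  (< 1,060 → use Q = 1,060 at tier-2 price)
TC(tier 1 (EOQ₁), Q≈525.5) = $9,502,819.92
TC(tier 2, Q≈1,060.0) = $9,480,761.17
Minimum at tier 2: $9,480,761.17

$9,480,761.17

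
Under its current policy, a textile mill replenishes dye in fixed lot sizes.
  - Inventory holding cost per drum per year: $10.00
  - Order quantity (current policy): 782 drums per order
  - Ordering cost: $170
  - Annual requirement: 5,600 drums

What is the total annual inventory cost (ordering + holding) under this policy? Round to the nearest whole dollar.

$5,127

Ordering: D/Q × S = 5,600/782 × $170 = $1,217.39
Holding:  Q/2 × H = 782/2 × $10 = $3,910.00
Total = $1,217.39 + $3,910.00 = $5,127.39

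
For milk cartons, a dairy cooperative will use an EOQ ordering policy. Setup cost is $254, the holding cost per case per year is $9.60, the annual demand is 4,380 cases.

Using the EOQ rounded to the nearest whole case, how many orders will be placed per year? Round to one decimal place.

9.1 orders per year

Q* = √(2·D·S / H) = √(2·4,380·254 / 9.6) = √231,775.0 ≈ 481.43 → Q = 481
Orders per year = D/Q = 4,380 / 481 = 9.106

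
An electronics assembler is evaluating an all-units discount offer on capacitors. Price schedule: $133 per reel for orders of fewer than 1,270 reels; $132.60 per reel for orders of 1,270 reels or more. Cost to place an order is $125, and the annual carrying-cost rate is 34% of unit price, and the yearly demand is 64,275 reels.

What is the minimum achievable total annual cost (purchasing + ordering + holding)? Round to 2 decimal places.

H₁ = 34%×$133 = $45.2200;  H₂ = 34%×$132.60 = $45.0840
EOQ₁ = √(2×64,275×125/45.2200) = 596.11  (< 1,270, feasible at tier 1)
EOQ₂ = √(2×64,275×125/45.0840) = 597.01  (< 1,270 → use Q = 1,270 at tier-2 price)
TC(tier 1 (EOQ₁), Q≈596.1) = $8,575,531.05
TC(tier 2, Q≈1,270.0) = $8,557,819.62
Minimum at tier 2: $8,557,819.62

$8,557,819.62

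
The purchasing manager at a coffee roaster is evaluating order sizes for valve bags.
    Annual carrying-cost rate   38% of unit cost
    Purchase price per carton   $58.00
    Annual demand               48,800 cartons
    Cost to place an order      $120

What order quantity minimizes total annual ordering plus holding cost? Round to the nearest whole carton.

H = i·C = 0.38 × $58 = $22.0400 per carton-year
Q* = √(2·D·S / H) = √(2·48,800·120 / 22.04) = √531,397.5 ≈ 728.97

729 cartons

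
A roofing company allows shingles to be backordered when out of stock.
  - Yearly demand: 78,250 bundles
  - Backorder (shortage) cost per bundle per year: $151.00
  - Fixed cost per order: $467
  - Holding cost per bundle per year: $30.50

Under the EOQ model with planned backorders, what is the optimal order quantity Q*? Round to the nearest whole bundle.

Basic EOQ = √(2·78,250·467/30.5) = 1,547.981
Backorder adjustment √((H+b)/b) = √((30.5+151)/151) = 1.0964
Q* = 1,547.981 × 1.0964 ≈ 1,697.13

1,697 bundles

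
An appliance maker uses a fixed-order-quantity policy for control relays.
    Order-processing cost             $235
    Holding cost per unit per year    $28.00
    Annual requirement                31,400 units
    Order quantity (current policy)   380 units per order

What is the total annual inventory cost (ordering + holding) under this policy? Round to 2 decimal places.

Annual ordering cost = (D/Q)·S = (31,400/380) × 235 = $19,418.42
Annual holding cost  = (Q/2)·H = (380/2) × 28 = $5,320.00
Total = $19,418.42 + $5,320.00 = $24,738.42

$24,738.42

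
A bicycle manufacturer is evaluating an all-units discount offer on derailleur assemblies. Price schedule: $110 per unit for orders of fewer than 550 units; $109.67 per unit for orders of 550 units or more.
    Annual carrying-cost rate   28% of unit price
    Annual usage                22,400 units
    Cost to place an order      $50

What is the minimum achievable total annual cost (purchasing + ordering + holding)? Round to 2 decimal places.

H₁ = 28%×$110 = $30.8000;  H₂ = 28%×$109.67 = $30.7076
EOQ₁ = √(2×22,400×50/30.8000) = 269.68  (< 550, feasible at tier 1)
EOQ₂ = √(2×22,400×50/30.7076) = 270.09  (< 550 → use Q = 550 at tier-2 price)
TC(tier 1 (EOQ₁), Q≈269.7) = $2,472,306.14
TC(tier 2, Q≈550.0) = $2,467,088.95
Minimum at tier 2: $2,467,088.95

$2,467,088.95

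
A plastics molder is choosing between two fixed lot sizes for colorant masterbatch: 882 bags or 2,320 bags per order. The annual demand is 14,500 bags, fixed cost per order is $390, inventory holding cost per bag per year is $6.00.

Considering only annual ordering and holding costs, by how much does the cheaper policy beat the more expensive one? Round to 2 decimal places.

TC(Q) = (D/Q)S + (Q/2)H
TC(882) = (14,500/882)×390 + (882/2)×6 = $9,057.56
TC(2,320) = (14,500/2,320)×390 + (2,320/2)×6 = $9,397.50
Lots of 882 are cheaper by $339.94.

$339.94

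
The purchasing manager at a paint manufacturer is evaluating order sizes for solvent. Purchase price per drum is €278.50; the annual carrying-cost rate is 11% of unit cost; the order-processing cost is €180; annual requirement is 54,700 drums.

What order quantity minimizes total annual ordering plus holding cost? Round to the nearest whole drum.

802 drums

Holding cost per drum per year: H = 11% × €278.5 = €30.6350
Q* = √(2·D·S / H) = √(2·54,700·180 / 30.635) = √642,794.2 ≈ 801.74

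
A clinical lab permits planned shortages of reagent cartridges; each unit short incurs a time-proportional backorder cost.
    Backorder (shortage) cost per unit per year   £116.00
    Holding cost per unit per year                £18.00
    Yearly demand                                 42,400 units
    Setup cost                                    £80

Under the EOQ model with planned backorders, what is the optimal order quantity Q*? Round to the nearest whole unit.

Basic EOQ = √(2·42,400·80/18) = 613.913
Backorder adjustment √((H+b)/b) = √((18+116)/116) = 1.0748
Q* = 613.913 × 1.0748 ≈ 659.83

660 units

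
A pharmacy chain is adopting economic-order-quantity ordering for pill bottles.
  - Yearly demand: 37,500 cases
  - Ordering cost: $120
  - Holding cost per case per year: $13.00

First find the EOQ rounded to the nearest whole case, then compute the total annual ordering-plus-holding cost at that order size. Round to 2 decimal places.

$10,816.65

2DS/H = 2·37,500·120/13 = 692,307.69
EOQ = √692,307.69 ≈ 832.05 → Q = 832 cases
Orders/yr = 37,500/832 = 45.072; ordering cost = 45.072 × $120 = $5,408.65
Average inventory = 832/2 = 416; holding cost = 416 × $13 = $5,408.00
Total = $5,408.65 + $5,408.00 = $10,816.65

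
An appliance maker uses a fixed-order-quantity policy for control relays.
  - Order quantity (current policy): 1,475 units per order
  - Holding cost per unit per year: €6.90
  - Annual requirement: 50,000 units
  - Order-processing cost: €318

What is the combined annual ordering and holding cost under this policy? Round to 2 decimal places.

€15,868.41

Annual ordering cost = (D/Q)·S = (50,000/1,475) × 318 = €10,779.66
Annual holding cost  = (Q/2)·H = (1,475/2) × 6.9 = €5,088.75
Total = €10,779.66 + €5,088.75 = €15,868.41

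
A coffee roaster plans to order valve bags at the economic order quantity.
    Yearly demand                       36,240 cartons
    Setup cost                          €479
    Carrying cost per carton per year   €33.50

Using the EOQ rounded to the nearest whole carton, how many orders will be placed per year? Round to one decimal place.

Optimal lot size Q* = (2 × 36,240 × €479 / €33.5)^½ ≈ 1,018.02 → Q = 1,018
N = D/Q = 36,240/1,018 ≈ 35.599 orders/yr

35.6 orders per year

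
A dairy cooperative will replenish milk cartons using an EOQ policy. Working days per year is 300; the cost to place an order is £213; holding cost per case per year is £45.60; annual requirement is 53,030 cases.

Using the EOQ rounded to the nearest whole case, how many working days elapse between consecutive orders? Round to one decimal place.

EOQ = √(2DS/H) = √(2 × 53,030 × 213 / 45.6)
    = √(495,411.84) ≈ 703.85 → Q = 704 cases
Days between orders = 300 / (D/Q) = 300 / 75.327 ≈ 3.983

4.0 days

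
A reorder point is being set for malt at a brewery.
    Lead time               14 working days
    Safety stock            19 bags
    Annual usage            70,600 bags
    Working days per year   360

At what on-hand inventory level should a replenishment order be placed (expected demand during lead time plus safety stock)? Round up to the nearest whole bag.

2,765 bags

Daily demand d = 70,600 / 360 = 196.111 bags/day
Demand during lead time = 196.111 × 14 = 2,745.56
Reorder point = 2,745.56 + 19 = 2,764.56 → round up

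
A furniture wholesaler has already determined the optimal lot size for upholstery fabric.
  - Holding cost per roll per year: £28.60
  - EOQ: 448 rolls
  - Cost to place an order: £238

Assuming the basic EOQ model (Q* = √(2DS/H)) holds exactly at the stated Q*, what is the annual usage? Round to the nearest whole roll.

12,059 rolls per year

From Q* = √(2DS/H) ⇒ Q*² = 2DS/H.
D = Q²H / (2S) = 448² × 28.6 / (2 × 238) = 12,059.11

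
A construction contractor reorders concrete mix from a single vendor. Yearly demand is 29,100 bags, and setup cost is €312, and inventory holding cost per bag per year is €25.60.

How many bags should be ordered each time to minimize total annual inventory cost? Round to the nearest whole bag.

2DS/H = 2·29,100·312/25.6 = 709,312.50
EOQ = √709,312.50 ≈ 842.21

842 bags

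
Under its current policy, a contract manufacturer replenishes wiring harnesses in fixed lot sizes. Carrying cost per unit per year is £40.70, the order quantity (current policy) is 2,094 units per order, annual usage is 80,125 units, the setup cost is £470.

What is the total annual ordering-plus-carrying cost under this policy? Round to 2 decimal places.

Orders/yr = 80,125/2,094 = 38.264; ordering cost = 38.264 × £470 = £17,984.12
Average inventory = 2,094/2 = 1047; holding cost = 1047 × £40.7 = £42,612.90
Total = £17,984.12 + £42,612.90 = £60,597.02

£60,597.02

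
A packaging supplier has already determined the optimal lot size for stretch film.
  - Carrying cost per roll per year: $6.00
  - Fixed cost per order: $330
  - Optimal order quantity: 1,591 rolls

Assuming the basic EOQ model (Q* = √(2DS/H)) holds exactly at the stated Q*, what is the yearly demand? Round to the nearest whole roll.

23,012 rolls per year

From Q* = √(2DS/H) ⇒ Q*² = 2DS/H.
D = Q²H / (2S) = 1,591² × 6 / (2 × 330) = 23,011.65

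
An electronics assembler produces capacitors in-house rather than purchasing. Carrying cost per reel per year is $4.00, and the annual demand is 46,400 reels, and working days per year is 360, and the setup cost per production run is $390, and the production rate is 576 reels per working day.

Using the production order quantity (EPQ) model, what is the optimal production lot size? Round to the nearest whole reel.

Daily demand d = 46,400/360 = 128.889; p = 576; 1 − d/p = 0.77623
EPQ = √(2DS / (H(1 − d/p)))
    = √(2 × 46,400 × 390 / (4 × 0.77623)) ≈ 3,414.13

3,414 reels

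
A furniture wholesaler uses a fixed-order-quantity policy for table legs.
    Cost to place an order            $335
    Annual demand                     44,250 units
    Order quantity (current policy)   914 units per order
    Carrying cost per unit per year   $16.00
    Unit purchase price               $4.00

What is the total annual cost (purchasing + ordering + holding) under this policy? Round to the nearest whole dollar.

Ordering: D/Q × S = 44,250/914 × $335 = $16,218.54
Holding:  Q/2 × H = 914/2 × $16 = $7,312.00
Purchase cost = D·C = 44,250 × 4 = $177,000.00
Total = $16,218.54 + $7,312.00 + $177,000.00 = $200,530.54

$200,531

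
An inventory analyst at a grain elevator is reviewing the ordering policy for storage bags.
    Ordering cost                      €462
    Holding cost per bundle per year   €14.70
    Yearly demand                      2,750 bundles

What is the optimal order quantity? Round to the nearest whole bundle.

416 bundles

2DS/H = 2·2,750·462/14.7 = 172,857.14
EOQ = √172,857.14 ≈ 415.76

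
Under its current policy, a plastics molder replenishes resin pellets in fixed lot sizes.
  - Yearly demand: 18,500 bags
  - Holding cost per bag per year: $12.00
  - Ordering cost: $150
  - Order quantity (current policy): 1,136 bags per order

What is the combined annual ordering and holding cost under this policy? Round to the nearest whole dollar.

Annual ordering cost = (D/Q)·S = (18,500/1,136) × 150 = $2,442.78
Annual holding cost  = (Q/2)·H = (1,136/2) × 12 = $6,816.00
Total = $2,442.78 + $6,816.00 = $9,258.78

$9,259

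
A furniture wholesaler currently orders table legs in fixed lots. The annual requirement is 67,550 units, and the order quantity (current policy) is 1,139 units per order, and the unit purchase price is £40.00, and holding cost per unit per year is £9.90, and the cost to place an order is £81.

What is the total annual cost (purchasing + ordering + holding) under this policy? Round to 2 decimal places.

Annual ordering cost = (D/Q)·S = (67,550/1,139) × 81 = £4,803.82
Annual holding cost  = (Q/2)·H = (1,139/2) × 9.9 = £5,638.05
Purchase cost = D·C = 67,550 × 40 = £2,702,000.00
Total = £4,803.82 + £5,638.05 + £2,702,000.00 = £2,712,441.87

£2,712,441.87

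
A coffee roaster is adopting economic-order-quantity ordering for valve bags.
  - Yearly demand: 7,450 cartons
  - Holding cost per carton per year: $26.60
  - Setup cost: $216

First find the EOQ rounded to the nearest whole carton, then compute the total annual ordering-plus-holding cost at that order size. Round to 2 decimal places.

$9,252.54

EOQ = √(2DS/H) = √(2 × 7,450 × 216 / 26.6)
    = √(120,992.48) ≈ 347.84 → Q = 348 cartons
Orders/yr = 7,450/348 = 21.408; ordering cost = 21.408 × $216 = $4,624.14
Average inventory = 348/2 = 174; holding cost = 174 × $26.6 = $4,628.40
Total = $4,624.14 + $4,628.40 = $9,252.54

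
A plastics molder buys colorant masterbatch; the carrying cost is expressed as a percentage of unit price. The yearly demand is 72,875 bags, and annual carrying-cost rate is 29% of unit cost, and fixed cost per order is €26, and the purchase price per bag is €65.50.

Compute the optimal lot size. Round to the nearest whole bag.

Holding cost per bag per year: H = 29% × €65.5 = €18.9950
Optimal lot size Q* = (2 × 72,875 × €26 / €18.995)^½ ≈ 446.65

447 bags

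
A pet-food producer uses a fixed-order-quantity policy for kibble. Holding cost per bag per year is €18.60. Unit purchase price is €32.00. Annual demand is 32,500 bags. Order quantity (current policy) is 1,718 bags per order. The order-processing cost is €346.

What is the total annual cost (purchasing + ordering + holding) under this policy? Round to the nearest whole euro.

€1,062,523

Orders/yr = 32,500/1,718 = 18.917; ordering cost = 18.917 × €346 = €6,545.40
Average inventory = 1,718/2 = 859; holding cost = 859 × €18.6 = €15,977.40
Purchase cost = D·C = 32,500 × 32 = €1,040,000.00
Total = €6,545.40 + €15,977.40 + €1,040,000.00 = €1,062,522.80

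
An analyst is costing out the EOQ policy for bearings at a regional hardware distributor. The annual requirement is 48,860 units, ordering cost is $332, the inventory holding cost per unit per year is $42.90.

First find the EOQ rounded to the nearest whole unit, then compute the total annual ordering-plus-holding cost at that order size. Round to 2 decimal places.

EOQ = √(2DS/H) = √(2 × 48,860 × 332 / 42.9)
    = √(756,248.02) ≈ 869.63 → Q = 870 units
Ordering: D/Q × S = 48,860/870 × $332 = $18,645.43
Holding:  Q/2 × H = 870/2 × $42.9 = $18,661.50
Total = $18,645.43 + $18,661.50 = $37,306.93

$37,306.93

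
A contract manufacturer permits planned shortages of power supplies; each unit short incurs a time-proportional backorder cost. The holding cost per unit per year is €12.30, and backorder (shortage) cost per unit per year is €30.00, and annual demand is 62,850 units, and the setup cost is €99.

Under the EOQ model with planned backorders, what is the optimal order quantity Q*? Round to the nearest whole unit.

1,194 units

Basic EOQ = √(2·62,850·99/12.3) = 1,005.849
Backorder adjustment √((H+b)/b) = √((12.3+30)/30) = 1.1874
Q* = 1,005.849 × 1.1874 ≈ 1,194.38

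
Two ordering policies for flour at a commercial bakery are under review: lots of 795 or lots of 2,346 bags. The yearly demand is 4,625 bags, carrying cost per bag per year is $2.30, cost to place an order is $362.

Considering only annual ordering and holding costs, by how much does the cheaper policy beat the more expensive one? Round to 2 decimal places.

$391.34

For each Q, cost = (D/Q)·S + (Q/2)·H.
TC(795) = (4,625/795)×362 + (795/2)×2.3 = $3,020.22
TC(2,346) = (4,625/2,346)×362 + (2,346/2)×2.3 = $3,411.56
|ΔTC| = |$3,020.22 − $3,411.56| = $391.34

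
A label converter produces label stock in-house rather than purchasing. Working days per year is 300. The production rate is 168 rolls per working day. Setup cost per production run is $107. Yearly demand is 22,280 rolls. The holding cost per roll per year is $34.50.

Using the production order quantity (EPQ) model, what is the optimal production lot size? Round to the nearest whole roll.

498 rolls

d = 22,280/300 = 74.2667 rolls/day;  effective holding cost H(1 − d/p) = 34.5·(1 − 74.2667/168) = 19.24881
Q* = √(2DS / H_eff) = √(2·22,280·107 / 19.24881) ≈ 497.69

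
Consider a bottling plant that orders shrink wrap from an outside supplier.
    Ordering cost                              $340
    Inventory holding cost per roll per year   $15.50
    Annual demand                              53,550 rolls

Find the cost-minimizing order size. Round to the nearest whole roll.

1,533 rolls

Q* = √(2·D·S / H) = √(2·53,550·340 / 15.5) = √2,349,290.3 ≈ 1,532.74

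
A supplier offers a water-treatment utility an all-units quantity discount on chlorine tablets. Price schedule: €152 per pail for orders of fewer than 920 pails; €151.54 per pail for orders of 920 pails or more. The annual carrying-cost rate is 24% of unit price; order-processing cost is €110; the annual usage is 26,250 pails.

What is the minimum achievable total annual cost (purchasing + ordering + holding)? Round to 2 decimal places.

€3,997,793.60

H₁ = 24%×€152 = €36.4800;  H₂ = 24%×€151.54 = €36.3696
EOQ₁ = √(2×26,250×110/36.4800) = 397.88  (< 920, feasible at tier 1)
EOQ₂ = √(2×26,250×110/36.3696) = 398.48  (< 920 → use Q = 920 at tier-2 price)
TC(tier 1 (EOQ₁), Q≈397.9) = €4,004,514.54
TC(tier 2, Q≈920.0) = €3,997,793.60
Minimum at tier 2: €3,997,793.60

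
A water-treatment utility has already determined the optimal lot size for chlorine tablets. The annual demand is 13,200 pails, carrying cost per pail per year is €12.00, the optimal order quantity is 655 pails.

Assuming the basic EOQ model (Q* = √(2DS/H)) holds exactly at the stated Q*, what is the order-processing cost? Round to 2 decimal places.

€195.01

From Q* = √(2DS/H) ⇒ Q*² = 2DS/H.
S = Q²H / (2D) = 655² × 12 / (2 × 13,200) = 195.0114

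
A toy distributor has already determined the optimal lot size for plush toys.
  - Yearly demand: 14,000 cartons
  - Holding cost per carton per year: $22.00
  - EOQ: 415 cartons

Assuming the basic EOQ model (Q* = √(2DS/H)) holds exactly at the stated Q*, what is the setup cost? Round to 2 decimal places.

$135.32

From Q* = √(2DS/H) ⇒ Q*² = 2DS/H.
S = Q²H / (2D) = 415² × 22 / (2 × 14,000) = 135.3196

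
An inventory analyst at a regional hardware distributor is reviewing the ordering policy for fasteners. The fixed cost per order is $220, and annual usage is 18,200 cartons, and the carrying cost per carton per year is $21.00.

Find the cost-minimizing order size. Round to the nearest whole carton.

2DS/H = 2·18,200·220/21 = 381,333.33
EOQ = √381,333.33 ≈ 617.52

618 cartons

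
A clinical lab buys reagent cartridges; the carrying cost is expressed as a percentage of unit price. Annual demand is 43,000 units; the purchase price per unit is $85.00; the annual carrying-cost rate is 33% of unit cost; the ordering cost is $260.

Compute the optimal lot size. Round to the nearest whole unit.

893 units

Holding cost per unit per year: H = 33% × $85 = $28.0500
2DS/H = 2·43,000·260/28.05 = 797,147.95
EOQ = √797,147.95 ≈ 892.83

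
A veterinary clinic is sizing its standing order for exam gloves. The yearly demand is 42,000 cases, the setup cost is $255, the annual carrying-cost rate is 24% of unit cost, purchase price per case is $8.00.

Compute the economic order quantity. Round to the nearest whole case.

H = i·C = 0.24 × $8 = $1.9200 per case-year
EOQ = √(2DS/H) = √(2 × 42,000 × 255 / 1.92)
    = √(11,156,250.00) ≈ 3,340.10

3,340 cases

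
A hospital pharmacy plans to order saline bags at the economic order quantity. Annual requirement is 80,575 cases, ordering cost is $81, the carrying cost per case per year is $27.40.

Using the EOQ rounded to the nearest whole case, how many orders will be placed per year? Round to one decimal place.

Optimal lot size Q* = (2 × 80,575 × $81 / $27.4)^½ ≈ 690.21 → Q = 690
N = D/Q = 80,575/690 ≈ 116.775 orders/yr

116.8 orders per year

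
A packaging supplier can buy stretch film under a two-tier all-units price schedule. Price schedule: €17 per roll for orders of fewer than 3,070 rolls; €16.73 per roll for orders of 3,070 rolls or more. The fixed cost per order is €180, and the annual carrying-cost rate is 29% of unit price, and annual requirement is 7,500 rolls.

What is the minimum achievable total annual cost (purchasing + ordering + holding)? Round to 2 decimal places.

H₁ = 29%×€17 = €4.9300;  H₂ = 29%×€16.73 = €4.8517
EOQ₁ = √(2×7,500×180/4.9300) = 740.05  (< 3,070, feasible at tier 1)
EOQ₂ = √(2×7,500×180/4.8517) = 745.99  (< 3,070 → use Q = 3,070 at tier-2 price)
TC(tier 1 (EOQ₁), Q≈740.0) = €131,148.42
TC(tier 2, Q≈3,070.0) = €133,362.10
Minimum at tier 1 (EOQ₁): €131,148.42

€131,148.42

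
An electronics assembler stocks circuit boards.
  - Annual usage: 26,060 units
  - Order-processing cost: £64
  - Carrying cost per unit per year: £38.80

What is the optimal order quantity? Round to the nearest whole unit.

EOQ = √(2DS/H) = √(2 × 26,060 × 64 / 38.8)
    = √(85,971.13) ≈ 293.21

293 units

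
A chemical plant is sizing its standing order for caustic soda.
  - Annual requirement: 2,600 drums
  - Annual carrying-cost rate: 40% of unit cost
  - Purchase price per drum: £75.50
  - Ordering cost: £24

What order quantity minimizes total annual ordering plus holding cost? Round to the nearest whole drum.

64 drums

Carrying cost H = £75.5 × 40% = £30.2000/drum/yr
EOQ = √(2DS/H) = √(2 × 2,600 × 24 / 30.2)
    = √(4,132.45) ≈ 64.28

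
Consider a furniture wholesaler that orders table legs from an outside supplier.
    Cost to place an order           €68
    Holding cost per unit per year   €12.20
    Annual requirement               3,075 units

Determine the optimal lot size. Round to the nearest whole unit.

2DS/H = 2·3,075·68/12.2 = 34,278.69
EOQ = √34,278.69 ≈ 185.15

185 units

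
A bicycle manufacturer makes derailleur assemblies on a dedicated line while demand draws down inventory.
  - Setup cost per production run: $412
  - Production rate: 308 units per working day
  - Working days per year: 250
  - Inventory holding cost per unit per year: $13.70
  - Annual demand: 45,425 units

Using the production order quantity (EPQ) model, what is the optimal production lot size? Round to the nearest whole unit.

d = 45,425/250 = 181.7000 units/day;  effective holding cost H(1 − d/p) = 13.7·(1 − 181.7000/308) = 5.61789
Q* = √(2DS / H_eff) = √(2·45,425·412 / 5.61789) ≈ 2,581.22

2,581 units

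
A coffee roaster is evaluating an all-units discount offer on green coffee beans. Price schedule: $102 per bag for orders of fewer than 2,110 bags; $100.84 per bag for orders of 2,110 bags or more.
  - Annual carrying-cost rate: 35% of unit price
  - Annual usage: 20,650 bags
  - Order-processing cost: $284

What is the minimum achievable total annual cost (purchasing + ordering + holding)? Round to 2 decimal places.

$2,122,360.60

H₁ = 35%×$102 = $35.7000;  H₂ = 35%×$100.84 = $35.2940
EOQ₁ = √(2×20,650×284/35.7000) = 573.19  (< 2,110, feasible at tier 1)
EOQ₂ = √(2×20,650×284/35.2940) = 576.48  (< 2,110 → use Q = 2,110 at tier-2 price)
TC(tier 1 (EOQ₁), Q≈573.2) = $2,126,762.95
TC(tier 2, Q≈2,110.0) = $2,122,360.60
Minimum at tier 2: $2,122,360.60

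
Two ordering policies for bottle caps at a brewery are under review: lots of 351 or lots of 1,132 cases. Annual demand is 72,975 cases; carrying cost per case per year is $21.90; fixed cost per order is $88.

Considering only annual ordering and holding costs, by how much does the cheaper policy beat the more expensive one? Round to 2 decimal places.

TC(Q) = (D/Q)S + (Q/2)H
TC(351) = (72,975/351)×88 + (351/2)×21.9 = $22,139.18
TC(1,132) = (72,975/1,132)×88 + (1,132/2)×21.9 = $18,068.37
|ΔTC| = |$22,139.18 − $18,068.37| = $4,070.81

$4,070.81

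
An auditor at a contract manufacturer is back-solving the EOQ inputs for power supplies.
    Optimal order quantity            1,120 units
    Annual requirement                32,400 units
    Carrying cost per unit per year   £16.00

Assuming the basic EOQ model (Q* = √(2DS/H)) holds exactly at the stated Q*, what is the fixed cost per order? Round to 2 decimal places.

£309.73

Since Q* = (2DS/H)^½, squaring gives Q*²·H = 2DS.
S = Q²H / (2D) = 1,120² × 16 / (2 × 32,400) = 309.7284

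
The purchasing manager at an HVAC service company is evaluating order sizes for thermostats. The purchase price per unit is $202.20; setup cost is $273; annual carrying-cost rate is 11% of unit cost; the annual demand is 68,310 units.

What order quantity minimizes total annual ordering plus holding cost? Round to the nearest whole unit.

1,295 units

H = i·C = 0.11 × $202.2 = $22.2420 per unit-year
EOQ = √(2DS/H) = √(2 × 68,310 × 273 / 22.242)
    = √(1,676,884.27) ≈ 1,294.95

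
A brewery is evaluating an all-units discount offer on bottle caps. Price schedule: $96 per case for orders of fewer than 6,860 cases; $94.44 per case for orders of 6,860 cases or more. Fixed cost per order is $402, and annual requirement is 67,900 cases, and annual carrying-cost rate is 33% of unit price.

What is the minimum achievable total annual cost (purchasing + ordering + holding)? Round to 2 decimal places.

$6,523,351.62

H₁ = 33%×$96 = $31.6800;  H₂ = 33%×$94.44 = $31.1652
EOQ₁ = √(2×67,900×402/31.6800) = 1,312.71  (< 6,860, feasible at tier 1)
EOQ₂ = √(2×67,900×402/31.1652) = 1,323.51  (< 6,860 → use Q = 6,860 at tier-2 price)
TC(tier 1 (EOQ₁), Q≈1,312.7) = $6,559,986.80
TC(tier 2, Q≈6,860.0) = $6,523,351.62
Minimum at tier 2: $6,523,351.62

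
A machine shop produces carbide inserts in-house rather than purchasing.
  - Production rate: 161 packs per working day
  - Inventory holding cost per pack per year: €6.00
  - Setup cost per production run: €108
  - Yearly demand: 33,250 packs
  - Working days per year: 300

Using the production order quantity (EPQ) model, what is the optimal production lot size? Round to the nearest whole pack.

d = 33,250/300 = 110.8333 packs/day;  effective holding cost H(1 − d/p) = 6·(1 − 110.8333/161) = 1.86957
Q* = √(2DS / H_eff) = √(2·33,250·108 / 1.86957) ≈ 1,959.98

1,960 packs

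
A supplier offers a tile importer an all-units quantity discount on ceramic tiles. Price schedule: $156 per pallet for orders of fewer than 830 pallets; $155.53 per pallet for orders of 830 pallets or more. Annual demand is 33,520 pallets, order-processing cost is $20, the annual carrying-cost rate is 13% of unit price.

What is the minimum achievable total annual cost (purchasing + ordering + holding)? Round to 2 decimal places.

$5,222,564.15

H₁ = 13%×$156 = $20.2800;  H₂ = 13%×$155.53 = $20.2189
EOQ₁ = √(2×33,520×20/20.2800) = 257.13  (< 830, feasible at tier 1)
EOQ₂ = √(2×33,520×20/20.2189) = 257.52  (< 830 → use Q = 830 at tier-2 price)
TC(tier 1 (EOQ₁), Q≈257.1) = $5,234,334.54
TC(tier 2, Q≈830.0) = $5,222,564.15
Minimum at tier 2: $5,222,564.15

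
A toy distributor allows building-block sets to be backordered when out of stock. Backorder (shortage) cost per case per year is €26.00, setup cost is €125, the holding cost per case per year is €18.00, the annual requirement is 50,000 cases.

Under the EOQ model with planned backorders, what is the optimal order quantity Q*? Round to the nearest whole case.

1,084 cases

Q* = √(2DS/H) · √((H + b)/b)
   = √(2 × 50,000 × 125 / 18) · √((18 + 26) / 26)
   = 833.333 × 1.3009 ≈ 1,084.07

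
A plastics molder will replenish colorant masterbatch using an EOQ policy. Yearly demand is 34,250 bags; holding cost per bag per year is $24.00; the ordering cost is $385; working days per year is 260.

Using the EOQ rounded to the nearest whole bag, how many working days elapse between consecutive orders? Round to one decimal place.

8.0 days

EOQ = √(2DS/H) = √(2 × 34,250 × 385 / 24)
    = √(1,098,854.17) ≈ 1,048.26 → Q = 1,048 bags
Days between orders = 260 / (D/Q) = 260 / 32.681 ≈ 7.956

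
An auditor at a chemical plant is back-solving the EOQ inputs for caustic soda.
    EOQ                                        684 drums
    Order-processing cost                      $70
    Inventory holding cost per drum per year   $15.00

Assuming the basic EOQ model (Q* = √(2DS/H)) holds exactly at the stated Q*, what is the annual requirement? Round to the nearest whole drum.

EOQ relation: Q² = 2DS/H, so rearrange for the unknown.
D = Q²H / (2S) = 684² × 15 / (2 × 70) = 50,127.43

50,127 drums per year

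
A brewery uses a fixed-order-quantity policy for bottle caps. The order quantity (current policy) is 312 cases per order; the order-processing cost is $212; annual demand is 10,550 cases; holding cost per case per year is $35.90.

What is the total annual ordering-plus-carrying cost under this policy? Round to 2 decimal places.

$12,768.99

Ordering: D/Q × S = 10,550/312 × $212 = $7,168.59
Holding:  Q/2 × H = 312/2 × $35.9 = $5,600.40
Total = $7,168.59 + $5,600.40 = $12,768.99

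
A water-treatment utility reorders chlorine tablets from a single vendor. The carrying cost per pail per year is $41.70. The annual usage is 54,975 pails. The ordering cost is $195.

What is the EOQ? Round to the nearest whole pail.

717 pails

EOQ = √(2DS/H) = √(2 × 54,975 × 195 / 41.7)
    = √(514,154.68) ≈ 717.05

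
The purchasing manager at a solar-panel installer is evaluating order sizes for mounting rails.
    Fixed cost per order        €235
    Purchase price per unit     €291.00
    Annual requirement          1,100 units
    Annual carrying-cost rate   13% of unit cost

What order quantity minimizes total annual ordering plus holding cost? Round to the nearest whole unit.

Holding cost per unit per year: H = 13% × €291 = €37.8300
Optimal lot size Q* = (2 × 1,100 × €235 / €37.83)^½ ≈ 116.90

117 units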